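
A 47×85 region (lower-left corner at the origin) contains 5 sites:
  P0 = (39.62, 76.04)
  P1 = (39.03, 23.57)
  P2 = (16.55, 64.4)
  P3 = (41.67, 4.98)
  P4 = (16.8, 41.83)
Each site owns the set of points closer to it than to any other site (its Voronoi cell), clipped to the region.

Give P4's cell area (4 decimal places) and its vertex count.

1. box [0,47]×[0,85]: [(0, 0) (47, 0) (47, 85) (0, 85)]
2. ⊥bis P4·P0 via (28.21,58.935): [(0, 77.7527) (0, 0) (47, 0) (47, 46.401)]  |A|=2917.6113
3. ⊥bis P4·P1 via (27.915,32.7): [(41.9411, 49.7756) (0, 77.7527) (0, 0) (1.0548, 0)]  |A|=1656.7679
4. ⊥bis P4·P2 via (16.675,53.115): [(41.9411, 49.7756) (36.604, 53.3357) (0, 52.9303) (0, 0) (1.0548, 0)]  |A|=1202.4693
5. ⊥bis P4·P3 via (29.235,23.405): [(9.1398, 9.8428) (41.9411, 49.7756) (36.604, 53.3357) (0, 52.9303) (0, 3.6744)]  |A|=1180.4868
6. canonical 5-gon: [(9.1398, 9.8428) (41.9411, 49.7756) (36.604, 53.3357) (0, 52.9303) (0, 3.6744)]
7. shoelace: 1180.4868

Area of P4's cell: 1180.4868 (5 vertices)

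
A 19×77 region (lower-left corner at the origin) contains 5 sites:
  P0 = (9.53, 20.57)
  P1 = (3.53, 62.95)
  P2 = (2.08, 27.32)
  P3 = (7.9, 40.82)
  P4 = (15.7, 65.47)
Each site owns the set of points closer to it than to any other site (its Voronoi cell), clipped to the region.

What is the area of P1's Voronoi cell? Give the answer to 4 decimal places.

1. box [0,19]×[0,77]: [(0, 0) (19, 0) (19, 77) (0, 77)]
2. ⊥bis P1·P0 via (6.53,41.76): [(0, 40.8355) (19, 43.5255) (19, 77) (0, 77)]  |A|=661.5709
3. ⊥bis P1·P2 via (2.805,45.135): [(0, 45.2492) (19, 44.4759) (19, 77) (0, 77)]  |A|=610.6117
4. ⊥bis P1·P3 via (5.715,51.885): [(0, 50.7565) (19, 54.5084) (19, 77) (0, 77)]  |A|=462.984
5. ⊥bis P1·P4 via (9.615,64.21): [(0, 50.7565) (11.9136, 53.109) (6.9666, 77) (0, 77)]  |A|=239.5476
6. canonical 4-gon: [(0, 50.7565) (11.9136, 53.109) (6.9666, 77) (0, 77)]
7. shoelace: 239.5476

Area of P1's cell: 239.5476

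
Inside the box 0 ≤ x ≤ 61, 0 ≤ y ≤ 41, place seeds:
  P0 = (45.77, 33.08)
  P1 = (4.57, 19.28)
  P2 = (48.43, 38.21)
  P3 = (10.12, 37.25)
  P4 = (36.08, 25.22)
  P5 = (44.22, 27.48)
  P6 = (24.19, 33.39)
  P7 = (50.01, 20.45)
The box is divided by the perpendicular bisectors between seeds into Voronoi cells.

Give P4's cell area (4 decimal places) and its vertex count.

Area of P4's cell: 478.4309 (6 vertices)

1. box [0,61]×[0,41]: [(0, 0) (61, 0) (61, 41) (0, 41)]
2. ⊥bis P4·P0 via (40.925,29.15): [(0, 0) (61, 0) (61, 4.401) (31.3129, 41) (0, 41)]  |A|=1957.7421
3. ⊥bis P4·P1 via (20.325,22.25): [(24.5194, 0) (61, 0) (61, 4.401) (31.3129, 41) (16.7904, 41)]  |A|=1110.8914
4. ⊥bis P4·P2 via (42.255,31.715): [(24.5194, 0) (61, 0) (61, 4.401) (31.3129, 41) (16.7904, 41)]  |A|=1110.8914
5. ⊥bis P4·P3 via (23.1,31.235): [(19.9234, 24.3802) (24.5194, 0) (61, 0) (61, 4.401) (31.3129, 41) (27.6252, 41)]  |A|=1020.8556
6. ⊥bis P4·P5 via (40.15,26.35): [(19.9234, 24.3802) (24.5194, 0) (47.4658, 0) (38.5647, 32.0598) (31.3129, 41) (27.6252, 41)]  |A|=754.5351
7. ⊥bis P4·P6 via (30.135,29.305): [(21.3933, 16.583) (24.5194, 0) (47.4658, 0) (38.5647, 32.0598) (35.0258, 36.4227)]  |A|=599.2414
8. ⊥bis P4·P7 via (43.045,22.835): [(21.3933, 16.583) (24.5194, 0) (35.2257, 0) (41.9852, 19.74) (38.5647, 32.0598) (35.0258, 36.4227)]  |A|=478.4309
9. canonical 6-gon: [(21.3933, 16.583) (24.5194, 0) (35.2257, 0) (41.9852, 19.74) (38.5647, 32.0598) (35.0258, 36.4227)]
10. shoelace: 478.4309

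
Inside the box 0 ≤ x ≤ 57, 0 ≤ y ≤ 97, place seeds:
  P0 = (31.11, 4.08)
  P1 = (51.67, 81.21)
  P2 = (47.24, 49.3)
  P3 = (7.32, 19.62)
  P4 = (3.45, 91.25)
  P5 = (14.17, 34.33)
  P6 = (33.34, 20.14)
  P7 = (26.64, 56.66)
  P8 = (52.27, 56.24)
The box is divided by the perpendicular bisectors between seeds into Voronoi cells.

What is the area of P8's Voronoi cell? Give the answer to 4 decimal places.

1. box [0,57]×[0,97]: [(0, 0) (57, 0) (57, 97) (0, 97)]
2. ⊥bis P8·P0 via (41.69,30.16): [(0, 47.0726) (57, 23.9491) (57, 97) (0, 97)]  |A|=3504.8815
3. ⊥bis P8·P1 via (51.97,68.725): [(0, 67.4762) (0, 47.0726) (57, 23.9491) (57, 68.8459)]  |A|=1861.0609
4. ⊥bis P8·P2 via (49.755,52.77): [(28.519, 68.1615) (57, 47.5189) (57, 68.8459)]  |A|=303.7059
5. ⊥bis P8·P3 via (29.795,37.93): [(28.519, 68.1615) (57, 47.5189) (57, 68.8459)]  |A|=303.7059
6. ⊥bis P8·P4 via (27.86,73.745): [(28.519, 68.1615) (57, 47.5189) (57, 68.8459)]  |A|=303.7059
7. ⊥bis P8·P5 via (33.22,45.285): [(28.519, 68.1615) (57, 47.5189) (57, 68.8459)]  |A|=303.7059
8. ⊥bis P8·P6 via (42.805,38.19): [(28.519, 68.1615) (57, 47.5189) (57, 68.8459)]  |A|=303.7059
9. ⊥bis P8·P7 via (39.455,56.45): [(39.6513, 68.429) (39.5163, 60.1908) (57, 47.5189) (57, 68.8459)]  |A|=257.8692
10. canonical 4-gon: [(39.6513, 68.429) (39.5163, 60.1908) (57, 47.5189) (57, 68.8459)]
11. shoelace: 257.8692

Area of P8's cell: 257.8692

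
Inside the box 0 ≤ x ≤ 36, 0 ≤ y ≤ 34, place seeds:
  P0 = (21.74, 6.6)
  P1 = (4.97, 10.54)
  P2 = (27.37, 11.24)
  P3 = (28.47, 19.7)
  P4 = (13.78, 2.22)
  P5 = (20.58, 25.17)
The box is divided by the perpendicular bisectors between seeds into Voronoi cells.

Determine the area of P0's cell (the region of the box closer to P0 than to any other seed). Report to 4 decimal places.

1. box [0,36]×[0,34]: [(0, 0) (36, 0) (36, 34) (0, 34)]
2. ⊥bis P0·P1 via (13.355,8.57): [(11.3415, 0) (36, 0) (36, 34) (19.3296, 34)]  |A|=702.5905
3. ⊥bis P0·P2 via (24.555,8.92): [(15.9035, 19.4174) (11.3415, 0) (31.9065, 0)]  |A|=199.6586
4. ⊥bis P0·P3 via (25.105,13.15): [(18.105, 16.7462) (15.5806, 18.0431) (11.3415, 0) (31.9065, 0)]  |A|=197.7146
5. ⊥bis P0·P4 via (17.76,4.41): [(18.105, 16.7462) (15.5806, 18.0431) (13.9881, 11.2648) (20.1866, 0) (31.9065, 0)]  |A|=147.8955
6. ⊥bis P0·P5 via (21.16,15.885): [(18.9296, 15.7457) (14.983, 15.4991) (13.9881, 11.2648) (20.1866, 0) (31.9065, 0)]  |A|=142.2211
7. canonical 5-gon: [(18.9296, 15.7457) (14.983, 15.4991) (13.9881, 11.2648) (20.1866, 0) (31.9065, 0)]
8. shoelace: 142.2211

Area of P0's cell: 142.2211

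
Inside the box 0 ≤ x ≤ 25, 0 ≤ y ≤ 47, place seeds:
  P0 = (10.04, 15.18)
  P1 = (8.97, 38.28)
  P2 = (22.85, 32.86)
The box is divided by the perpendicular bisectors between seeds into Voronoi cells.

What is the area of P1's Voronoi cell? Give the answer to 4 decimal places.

Area of P1's cell: 334.6326

1. box [0,25]×[0,47]: [(0, 0) (25, 0) (25, 47) (0, 47)]
2. ⊥bis P1·P0 via (9.505,26.73): [(0, 26.2897) (25, 27.4477) (25, 47) (0, 47)]  |A|=503.2818
3. ⊥bis P1·P2 via (15.91,35.57): [(0, 26.2897) (12.5125, 26.8693) (20.3733, 47) (0, 47)]  |A|=334.6326
4. canonical 4-gon: [(0, 26.2897) (12.5125, 26.8693) (20.3733, 47) (0, 47)]
5. shoelace: 334.6326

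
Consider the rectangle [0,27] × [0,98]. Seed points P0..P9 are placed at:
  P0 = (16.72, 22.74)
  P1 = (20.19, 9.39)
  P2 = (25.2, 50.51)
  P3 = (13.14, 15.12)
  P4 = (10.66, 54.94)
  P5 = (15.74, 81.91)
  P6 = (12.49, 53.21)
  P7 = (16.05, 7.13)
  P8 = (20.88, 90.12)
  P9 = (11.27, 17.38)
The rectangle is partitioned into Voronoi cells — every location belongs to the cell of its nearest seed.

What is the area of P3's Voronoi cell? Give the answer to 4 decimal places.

Area of P3's cell: 78.7519

1. box [0,27]×[0,98]: [(0, 0) (27, 0) (27, 98) (0, 98)]
2. ⊥bis P3·P0 via (14.93,18.93): [(0, 25.9444) (0, 0) (27, 0) (27, 13.2593)]  |A|=529.2496
3. ⊥bis P3·P1 via (16.665,12.255): [(20.1116, 16.4956) (0, 25.9444) (0, 0) (6.7046, 0)]  |A|=316.1892
4. ⊥bis P3·P2 via (19.17,32.815): [(20.1116, 16.4956) (0, 25.9444) (0, 0) (6.7046, 0)]  |A|=316.1892
5. ⊥bis P3·P4 via (11.9,35.03): [(20.1116, 16.4956) (0, 25.9444) (0, 0) (6.7046, 0)]  |A|=316.1892
6. ⊥bis P3·P5 via (14.44,48.515): [(20.1116, 16.4956) (0, 25.9444) (0, 0) (6.7046, 0)]  |A|=316.1892
7. ⊥bis P3·P6 via (12.815,34.165): [(20.1116, 16.4956) (0, 25.9444) (0, 0) (6.7046, 0)]  |A|=316.1892
8. ⊥bis P3·P7 via (14.595,11.125): [(16.2308, 11.7208) (20.1116, 16.4956) (0, 25.9444) (0, 5.8094)]  |A|=229.7522
9. ⊥bis P3·P8 via (17.01,52.62): [(16.2308, 11.7208) (20.1116, 16.4956) (0, 25.9444) (0, 5.8094)]  |A|=229.7522
10. ⊥bis P3·P9 via (12.205,16.25): [(16.2308, 11.7208) (20.1116, 16.4956) (15.2578, 18.776) (0, 6.1512) (0, 5.8094)]  |A|=78.7519
11. canonical 5-gon: [(16.2308, 11.7208) (20.1116, 16.4956) (15.2578, 18.776) (0, 6.1512) (0, 5.8094)]
12. shoelace: 78.7519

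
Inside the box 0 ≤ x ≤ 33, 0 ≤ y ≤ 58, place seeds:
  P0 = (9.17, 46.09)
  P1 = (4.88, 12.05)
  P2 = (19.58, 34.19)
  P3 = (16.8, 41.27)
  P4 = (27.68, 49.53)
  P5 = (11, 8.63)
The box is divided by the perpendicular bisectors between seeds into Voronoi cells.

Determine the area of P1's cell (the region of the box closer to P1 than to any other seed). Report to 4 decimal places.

Area of P1's cell: 245.4865

1. box [0,33]×[0,58]: [(0, 0) (33, 0) (33, 58) (0, 58)]
2. ⊥bis P1·P0 via (7.025,29.07): [(0, 29.9553) (0, 0) (33, 0) (33, 25.7964)]  |A|=919.9041
3. ⊥bis P1·P2 via (12.23,23.12): [(2.3885, 29.6543) (0, 29.9553) (0, 0) (33, 0) (33, 9.3296)]  |A|=667.8674
4. ⊥bis P1·P3 via (10.84,26.66): [(2.3885, 29.6543) (0, 29.9553) (0, 0) (33, 0) (33, 9.3296)]  |A|=667.8674
5. ⊥bis P1·P4 via (16.28,30.79): [(2.3885, 29.6543) (0, 29.9553) (0, 0) (33, 0) (33, 9.3296)]  |A|=667.8674
6. ⊥bis P1·P5 via (7.94,10.34): [(14.31, 21.739) (2.3885, 29.6543) (0, 29.9553) (0, 0) (2.1618, 0)]  |A|=245.4865
7. canonical 5-gon: [(14.31, 21.739) (2.3885, 29.6543) (0, 29.9553) (0, 0) (2.1618, 0)]
8. shoelace: 245.4865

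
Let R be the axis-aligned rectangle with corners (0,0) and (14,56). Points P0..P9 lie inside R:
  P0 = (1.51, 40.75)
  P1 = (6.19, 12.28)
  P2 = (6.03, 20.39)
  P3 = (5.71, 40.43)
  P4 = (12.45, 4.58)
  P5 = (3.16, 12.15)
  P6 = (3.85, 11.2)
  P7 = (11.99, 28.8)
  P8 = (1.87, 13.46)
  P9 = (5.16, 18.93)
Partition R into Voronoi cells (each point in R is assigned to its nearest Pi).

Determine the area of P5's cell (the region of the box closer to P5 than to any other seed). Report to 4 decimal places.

1. box [0,14]×[0,56]: [(0, 0) (14, 0) (14, 56) (0, 56)]
2. ⊥bis P5·P0 via (2.335,26.45): [(0, 26.3153) (0, 0) (14, 0) (14, 27.123)]  |A|=374.0679
3. ⊥bis P5·P1 via (4.675,12.215): [(4.06, 26.5495) (0, 26.3153) (0, 0) (5.1991, 0)]  |A|=122.4364
4. ⊥bis P5·P2 via (4.595,16.27): [(4.4996, 16.3032) (0, 17.8704) (0, 0) (5.1991, 0)]  |A|=82.5858
5. ⊥bis P5·P3 via (4.435,26.29): [(4.4996, 16.3032) (0, 17.8704) (0, 0) (5.1991, 0)]  |A|=82.5858
6. ⊥bis P5·P4 via (7.805,8.365): [(4.9885, 4.9085) (4.4996, 16.3032) (0, 17.8704) (0, 0) (0.9887, 0)]  |A|=72.2525
7. ⊥bis P5·P6 via (3.505,11.675): [(4.6621, 12.5154) (4.4996, 16.3032) (0, 17.8704) (0, 9.1293)]  |A|=28.7706
8. ⊥bis P5·P7 via (7.575,20.475): [(4.6621, 12.5154) (4.4996, 16.3032) (0, 17.8704) (0, 9.1293)]  |A|=28.7706
9. ⊥bis P5·P8 via (2.515,12.805): [(4.6621, 12.5154) (4.5632, 14.8219) (0, 10.3284) (0, 9.1293)]  |A|=8.2799
10. ⊥bis P5·P9 via (4.16,15.54): [(4.6621, 12.5154) (4.5632, 14.8219) (0, 10.3284) (0, 9.1293)]  |A|=8.2799
11. canonical 4-gon: [(4.6621, 12.5154) (4.5632, 14.8219) (0, 10.3284) (0, 9.1293)]
12. shoelace: 8.2799

Area of P5's cell: 8.2799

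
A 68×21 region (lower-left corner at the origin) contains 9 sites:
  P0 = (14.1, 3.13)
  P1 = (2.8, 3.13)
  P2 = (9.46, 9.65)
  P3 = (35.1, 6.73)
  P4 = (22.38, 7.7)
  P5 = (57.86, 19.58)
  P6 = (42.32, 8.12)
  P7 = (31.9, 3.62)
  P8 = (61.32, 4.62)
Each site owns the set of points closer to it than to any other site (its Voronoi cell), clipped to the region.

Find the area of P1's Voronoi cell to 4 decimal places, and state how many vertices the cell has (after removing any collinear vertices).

Area of P1's cell: 70.4384 (4 vertices)

1. box [0,68]×[0,21]: [(0, 0) (68, 0) (68, 21) (0, 21)]
2. ⊥bis P1·P0 via (8.45,3.13): [(0, 0) (8.45, 0) (8.45, 21) (0, 21)]  |A|=177.45
3. ⊥bis P1·P2 via (6.13,6.39): [(0, 12.6516) (0, 0) (8.45, 0) (8.45, 4.0202)]  |A|=70.4384
4. ⊥bis P1·P3 via (18.95,4.93): [(0, 12.6516) (0, 0) (8.45, 0) (8.45, 4.0202)]  |A|=70.4384
5. ⊥bis P1·P4 via (12.59,5.415): [(0, 12.6516) (0, 0) (8.45, 0) (8.45, 4.0202)]  |A|=70.4384
6. ⊥bis P1·P5 via (30.33,11.355): [(0, 12.6516) (0, 0) (8.45, 0) (8.45, 4.0202)]  |A|=70.4384
7. ⊥bis P1·P6 via (22.56,5.625): [(0, 12.6516) (0, 0) (8.45, 0) (8.45, 4.0202)]  |A|=70.4384
8. ⊥bis P1·P7 via (17.35,3.375): [(0, 12.6516) (0, 0) (8.45, 0) (8.45, 4.0202)]  |A|=70.4384
9. ⊥bis P1·P8 via (32.06,3.875): [(0, 12.6516) (0, 0) (8.45, 0) (8.45, 4.0202)]  |A|=70.4384
10. canonical 4-gon: [(0, 12.6516) (0, 0) (8.45, 0) (8.45, 4.0202)]
11. shoelace: 70.4384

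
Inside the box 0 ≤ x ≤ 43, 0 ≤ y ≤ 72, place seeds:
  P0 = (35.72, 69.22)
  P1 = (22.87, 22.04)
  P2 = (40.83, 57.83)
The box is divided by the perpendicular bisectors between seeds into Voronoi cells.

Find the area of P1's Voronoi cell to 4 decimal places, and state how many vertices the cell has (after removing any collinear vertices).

1. box [0,43]×[0,72]: [(0, 0) (43, 0) (43, 72) (0, 72)]
2. ⊥bis P1·P0 via (29.295,45.63): [(0, 53.6088) (0, 0) (43, 0) (43, 41.8973)]  |A|=2053.3814
3. ⊥bis P1·P2 via (31.85,39.935): [(10.0631, 50.868) (0, 53.6088) (0, 0) (43, 0) (43, 34.3397)]  |A|=1928.9203
4. canonical 5-gon: [(10.0631, 50.868) (0, 53.6088) (0, 0) (43, 0) (43, 34.3397)]
5. shoelace: 1928.9203

Area of P1's cell: 1928.9203 (5 vertices)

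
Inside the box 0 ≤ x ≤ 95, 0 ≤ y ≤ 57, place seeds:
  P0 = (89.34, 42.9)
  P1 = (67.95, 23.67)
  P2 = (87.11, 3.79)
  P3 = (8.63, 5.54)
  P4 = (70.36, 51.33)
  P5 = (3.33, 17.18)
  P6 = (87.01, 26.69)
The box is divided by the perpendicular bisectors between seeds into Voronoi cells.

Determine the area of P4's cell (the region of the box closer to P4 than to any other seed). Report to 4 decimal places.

Area of P4's cell: 918.0134

1. box [0,95]×[0,57]: [(0, 0) (95, 0) (95, 57) (0, 57)]
2. ⊥bis P4·P0 via (79.85,47.115): [(0, 0) (58.9238, 0) (84.2404, 57) (0, 57)]  |A|=4080.1806
3. ⊥bis P4·P1 via (69.155,37.5): [(0, 43.5254) (75.3401, 36.9611) (84.2404, 57) (0, 57)]  |A|=1351.6308
4. ⊥bis P4·P2 via (78.735,27.56): [(0, 43.5254) (75.3401, 36.9611) (84.2404, 57) (0, 57)]  |A|=1351.6308
5. ⊥bis P4·P3 via (39.495,28.435): [(30.2568, 40.8892) (75.3401, 36.9611) (84.2404, 57) (18.3061, 57)]  |A|=1000.3195
6. ⊥bis P4·P5 via (36.845,34.255): [(33.6141, 40.5967) (75.3401, 36.9611) (84.2404, 57) (25.257, 57)]  |A|=918.0134
7. ⊥bis P4·P6 via (78.685,39.01): [(33.6141, 40.5967) (75.3401, 36.9611) (84.2404, 57) (25.257, 57)]  |A|=918.0134
8. canonical 4-gon: [(33.6141, 40.5967) (75.3401, 36.9611) (84.2404, 57) (25.257, 57)]
9. shoelace: 918.0134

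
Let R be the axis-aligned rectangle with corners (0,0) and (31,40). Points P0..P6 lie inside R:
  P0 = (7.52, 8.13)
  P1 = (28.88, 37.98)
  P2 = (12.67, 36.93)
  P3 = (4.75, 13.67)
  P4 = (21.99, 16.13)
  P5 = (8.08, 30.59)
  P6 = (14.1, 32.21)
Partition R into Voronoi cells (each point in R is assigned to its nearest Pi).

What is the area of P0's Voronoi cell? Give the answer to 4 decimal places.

1. box [0,31]×[0,40]: [(0, 0) (31, 0) (31, 40) (0, 40)]
2. ⊥bis P0·P1 via (18.2,23.055): [(0, 36.0785) (0, 0) (31, 0) (31, 13.8956)]  |A|=774.5989
3. ⊥bis P0·P2 via (10.095,22.53): [(21.8782, 20.4229) (0, 24.3352) (0, 0) (31, 0) (31, 13.8956)]  |A|=646.1371
4. ⊥bis P0·P3 via (6.135,10.9): [(23.2367, 19.4508) (0, 7.8325) (0, 0) (31, 0) (31, 13.8956)]  |A|=446.4268
5. ⊥bis P0·P4 via (14.755,12.13): [(13.4209, 14.543) (0, 7.8325) (0, 0) (21.4613, 0)]  |A|=208.6152
6. ⊥bis P0·P5 via (7.8,19.36): [(13.4209, 14.543) (0, 7.8325) (0, 0) (21.4613, 0)]  |A|=208.6152
7. ⊥bis P0·P6 via (10.81,20.17): [(13.4209, 14.543) (0, 7.8325) (0, 0) (21.4613, 0)]  |A|=208.6152
8. canonical 4-gon: [(13.4209, 14.543) (0, 7.8325) (0, 0) (21.4613, 0)]
9. shoelace: 208.6152

Area of P0's cell: 208.6152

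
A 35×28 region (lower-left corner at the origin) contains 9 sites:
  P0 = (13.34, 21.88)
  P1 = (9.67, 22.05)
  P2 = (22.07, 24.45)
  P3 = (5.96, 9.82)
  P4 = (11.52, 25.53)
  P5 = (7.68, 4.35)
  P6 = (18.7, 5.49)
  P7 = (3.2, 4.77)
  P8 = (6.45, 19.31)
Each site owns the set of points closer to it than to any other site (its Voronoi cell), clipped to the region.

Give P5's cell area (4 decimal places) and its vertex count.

Area of P5's cell: 62.1342 (4 vertices)

1. box [0,35]×[0,28]: [(0, 0) (35, 0) (35, 28) (0, 28)]
2. ⊥bis P5·P0 via (10.51,13.115): [(0, 16.5084) (0, 0) (35, 0) (35, 5.2078)]  |A|=380.0336
3. ⊥bis P5·P1 via (8.675,13.2): [(11.0864, 12.9289) (0, 14.1753) (0, 0) (35, 0) (35, 5.2078)]  |A|=367.1008
4. ⊥bis P5·P2 via (14.875,14.4): [(21.7301, 9.4923) (11.0864, 12.9289) (0, 14.1753) (0, 0) (34.989, 0)]  |A|=332.4949
5. ⊥bis P5·P3 via (6.82,7.085): [(21.7301, 9.4923) (18.1509, 10.6479) (0, 4.9405) (0, 0) (34.989, 0)]  |A|=240.4434
6. ⊥bis P5·P4 via (9.6,14.94): [(21.7301, 9.4923) (18.1509, 10.6479) (0, 4.9405) (0, 0) (34.989, 0)]  |A|=240.4434
7. ⊥bis P5·P6 via (13.19,4.92): [(12.7724, 8.9567) (0, 4.9405) (0, 0) (13.699, 0)]  |A|=92.8998
8. ⊥bis P5·P7 via (5.44,4.56): [(12.7724, 8.9567) (5.642, 6.7146) (5.0125, 0) (13.699, 0)]  |A|=62.1342
9. ⊥bis P5·P8 via (7.065,11.83): [(12.7724, 8.9567) (5.642, 6.7146) (5.0125, 0) (13.699, 0)]  |A|=62.1342
10. canonical 4-gon: [(12.7724, 8.9567) (5.642, 6.7146) (5.0125, 0) (13.699, 0)]
11. shoelace: 62.1342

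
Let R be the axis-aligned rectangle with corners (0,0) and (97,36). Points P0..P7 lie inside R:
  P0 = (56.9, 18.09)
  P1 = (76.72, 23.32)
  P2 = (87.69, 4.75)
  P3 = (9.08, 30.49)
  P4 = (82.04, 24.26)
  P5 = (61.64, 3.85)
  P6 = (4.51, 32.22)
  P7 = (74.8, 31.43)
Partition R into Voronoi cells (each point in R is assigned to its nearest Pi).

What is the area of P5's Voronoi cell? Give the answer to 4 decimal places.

Area of P5's cell: 368.3202

1. box [0,97]×[0,36]: [(0, 0) (97, 0) (97, 36) (0, 36)]
2. ⊥bis P5·P0 via (59.27,10.97): [(26.3137, 0) (97, 0) (97, 23.529)]  |A|=831.5889
3. ⊥bis P5·P1 via (69.18,13.585): [(68.5626, 14.0632) (26.3137, 0) (86.7198, 0)]  |A|=424.7509
4. ⊥bis P5·P2 via (74.665,4.3): [(74.4862, 9.4752) (68.5626, 14.0632) (26.3137, 0) (74.8136, 0)]  |A|=368.3439
5. ⊥bis P5·P3 via (35.36,17.17): [(74.4862, 9.4752) (68.5626, 14.0632) (26.7271, 0.1376) (26.6574, 0) (74.8136, 0)]  |A|=368.3202
6. ⊥bis P5·P4 via (71.84,14.055): [(74.4862, 9.4752) (68.5626, 14.0632) (26.7271, 0.1376) (26.6574, 0) (74.8136, 0)]  |A|=368.3202
7. ⊥bis P5·P6 via (33.075,18.035): [(74.4862, 9.4752) (68.5626, 14.0632) (26.7271, 0.1376) (26.6574, 0) (74.8136, 0)]  |A|=368.3202
8. ⊥bis P5·P7 via (68.22,17.64): [(74.4862, 9.4752) (68.5626, 14.0632) (26.7271, 0.1376) (26.6574, 0) (74.8136, 0)]  |A|=368.3202
9. canonical 5-gon: [(74.4862, 9.4752) (68.5626, 14.0632) (26.7271, 0.1376) (26.6574, 0) (74.8136, 0)]
10. shoelace: 368.3202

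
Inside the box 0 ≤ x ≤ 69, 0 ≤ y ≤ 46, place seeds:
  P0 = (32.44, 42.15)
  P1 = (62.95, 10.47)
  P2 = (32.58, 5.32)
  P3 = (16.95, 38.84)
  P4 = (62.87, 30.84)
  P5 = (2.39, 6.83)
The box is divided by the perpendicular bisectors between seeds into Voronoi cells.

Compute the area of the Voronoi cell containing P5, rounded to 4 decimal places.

Area of P5's cell: 409.9875

1. box [0,69]×[0,46]: [(0, 0) (69, 0) (69, 46) (0, 46)]
2. ⊥bis P5·P0 via (17.415,24.49): [(0, 39.3066) (0, 0) (46.1999, 0)]  |A|=907.9798
3. ⊥bis P5·P1 via (32.67,8.65): [(32.4888, 11.6654) (0, 39.3066) (0, 0) (33.1899, 0)]  |A|=832.0967
4. ⊥bis P5·P2 via (17.485,6.075): [(18.3656, 23.6812) (0, 39.3066) (0, 0) (17.1811, 0)]  |A|=564.3797
5. ⊥bis P5·P3 via (9.67,22.835): [(18.1308, 18.9865) (0, 27.2335) (0, 0) (17.1811, 0)]  |A|=409.9875
6. ⊥bis P5·P4 via (32.63,18.835): [(18.1308, 18.9865) (0, 27.2335) (0, 0) (17.1811, 0)]  |A|=409.9875
7. canonical 4-gon: [(18.1308, 18.9865) (0, 27.2335) (0, 0) (17.1811, 0)]
8. shoelace: 409.9875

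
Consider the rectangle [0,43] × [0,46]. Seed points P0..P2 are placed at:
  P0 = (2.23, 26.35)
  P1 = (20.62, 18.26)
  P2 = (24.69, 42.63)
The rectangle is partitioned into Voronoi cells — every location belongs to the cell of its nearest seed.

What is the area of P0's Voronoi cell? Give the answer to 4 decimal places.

Area of P0's cell: 419.4389

1. box [0,43]×[0,46]: [(0, 0) (43, 0) (43, 46) (0, 46)]
2. ⊥bis P0·P1 via (11.425,22.305): [(0, 0) (1.6127, 0) (21.8487, 46) (0, 46)]  |A|=539.614
3. ⊥bis P0·P2 via (13.46,34.49): [(0, 0) (1.6127, 0) (15.5294, 31.635) (5.117, 46) (0, 46)]  |A|=419.4389
4. canonical 5-gon: [(0, 0) (1.6127, 0) (15.5294, 31.635) (5.117, 46) (0, 46)]
5. shoelace: 419.4389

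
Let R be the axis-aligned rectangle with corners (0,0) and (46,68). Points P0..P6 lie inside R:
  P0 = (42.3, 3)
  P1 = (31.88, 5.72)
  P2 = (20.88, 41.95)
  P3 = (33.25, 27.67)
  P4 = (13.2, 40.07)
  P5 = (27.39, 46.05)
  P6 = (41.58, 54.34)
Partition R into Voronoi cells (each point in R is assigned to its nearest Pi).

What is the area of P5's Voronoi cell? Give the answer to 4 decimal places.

Area of P5's cell: 426.7346

1. box [0,46]×[0,68]: [(0, 0) (46, 0) (46, 68) (0, 68)]
2. ⊥bis P5·P0 via (34.845,24.525): [(0, 12.4567) (46, 28.3884) (46, 68) (0, 68)]  |A|=2188.5611
3. ⊥bis P5·P1 via (29.635,25.885): [(0, 22.5857) (43.1001, 27.3841) (46, 28.3884) (46, 68) (0, 68)]  |A|=1970.2814
4. ⊥bis P5·P2 via (24.135,44): [(35.1567, 26.4997) (43.1001, 27.3841) (46, 28.3884) (46, 68) (9.0198, 68)]  |A|=984.8115
5. ⊥bis P5·P3 via (30.32,36.86): [(28.9141, 36.4118) (46, 41.8592) (46, 68) (9.0198, 68)]  |A|=807.39
6. ⊥bis P5·P4 via (20.295,43.06): [(11.3316, 64.3292) (28.9141, 36.4118) (46, 41.8592) (46, 68) (9.7847, 68)]  |A|=805.9861
7. ⊥bis P5·P6 via (34.485,50.195): [(11.3316, 64.3292) (28.9141, 36.4118) (40.3983, 40.0732) (24.0831, 68) (9.7847, 68)]  |A|=426.7346
8. canonical 5-gon: [(11.3316, 64.3292) (28.9141, 36.4118) (40.3983, 40.0732) (24.0831, 68) (9.7847, 68)]
9. shoelace: 426.7346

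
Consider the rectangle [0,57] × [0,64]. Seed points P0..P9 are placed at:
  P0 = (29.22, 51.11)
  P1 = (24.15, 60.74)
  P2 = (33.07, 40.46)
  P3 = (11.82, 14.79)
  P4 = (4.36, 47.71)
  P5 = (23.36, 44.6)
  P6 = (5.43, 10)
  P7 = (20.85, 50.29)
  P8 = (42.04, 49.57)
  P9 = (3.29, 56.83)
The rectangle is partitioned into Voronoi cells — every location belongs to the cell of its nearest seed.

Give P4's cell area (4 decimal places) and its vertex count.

Area of P4's cell: 273.4437 (5 vertices)

1. box [0,57]×[0,64]: [(0, 0) (57, 0) (57, 64) (0, 64)]
2. ⊥bis P4·P0 via (16.79,49.41): [(0, 0) (23.5476, 0) (14.7946, 64) (0, 64)]  |A|=1226.95
3. ⊥bis P4·P1 via (14.255,54.225): [(0, 0) (23.5476, 0) (16.6234, 50.6278) (7.819, 64) (0, 64)]  |A|=1180.3106
4. ⊥bis P4·P2 via (18.715,44.085): [(0, 0) (7.5824, 0) (17.9387, 41.0109) (16.6234, 50.6278) (7.819, 64) (0, 64)]  |A|=852.9375
5. ⊥bis P4·P3 via (8.09,31.25): [(0, 29.4167) (15.922, 33.0248) (17.9387, 41.0109) (16.6234, 50.6278) (7.819, 64) (0, 64)]  |A|=493.5465
6. ⊥bis P4·P5 via (13.86,46.155): [(0, 29.4167) (11.5486, 32.0337) (14.9966, 53.0987) (7.819, 64) (0, 64)]  |A|=419.0573
7. ⊥bis P4·P6 via (4.895,28.855): [(0, 29.4167) (11.5486, 32.0337) (14.9966, 53.0987) (7.819, 64) (0, 64)]  |A|=419.0573
8. ⊥bis P4·P7 via (12.605,49): [(0, 29.4167) (11.5486, 32.0337) (13.4459, 43.6253) (11.0184, 59.1408) (7.819, 64) (0, 64)]  |A|=395.5292
9. ⊥bis P4·P8 via (23.2,48.64): [(0, 29.4167) (11.5486, 32.0337) (13.4459, 43.6253) (11.0184, 59.1408) (7.819, 64) (0, 64)]  |A|=395.5292
10. ⊥bis P4·P9 via (3.825,52.27): [(0, 51.8212) (0, 29.4167) (11.5486, 32.0337) (13.4459, 43.6253) (11.9443, 53.2226)]  |A|=273.4437
11. canonical 5-gon: [(0, 51.8212) (0, 29.4167) (11.5486, 32.0337) (13.4459, 43.6253) (11.9443, 53.2226)]
12. shoelace: 273.4437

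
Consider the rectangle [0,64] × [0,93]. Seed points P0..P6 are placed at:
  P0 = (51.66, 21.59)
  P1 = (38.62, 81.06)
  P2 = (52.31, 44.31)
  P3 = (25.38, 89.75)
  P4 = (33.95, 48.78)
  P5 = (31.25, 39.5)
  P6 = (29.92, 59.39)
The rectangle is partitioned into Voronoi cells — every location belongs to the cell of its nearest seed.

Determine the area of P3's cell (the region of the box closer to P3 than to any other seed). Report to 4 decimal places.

Area of P3's cell: 626.6945

1. box [0,64]×[0,93]: [(0, 0) (64, 0) (64, 93) (0, 93)]
2. ⊥bis P3·P0 via (38.52,55.67): [(0, 40.8181) (64, 65.4942) (64, 93) (0, 93)]  |A|=2550.0079
3. ⊥bis P3·P1 via (32,85.405): [(0, 40.8181) (3.6625, 42.2302) (36.9849, 93) (0, 93)]  |A|=1034.416
4. ⊥bis P3·P2 via (38.845,67.03): [(0, 44.0085) (7.9043, 48.693) (36.9849, 93) (0, 93)]  |A|=1012.9671
5. ⊥bis P3·P4 via (29.665,69.265): [(0, 63.0598) (20.0923, 67.2626) (36.9849, 93) (0, 93)]  |A|=776.7327
6. ⊥bis P3·P5 via (28.315,64.625): [(0, 63.0598) (20.0923, 67.2626) (36.9849, 93) (0, 93)]  |A|=776.7327
7. ⊥bis P3·P6 via (27.65,74.57): [(0, 70.4353) (24.588, 74.1121) (36.9849, 93) (0, 93)]  |A|=626.6945
8. canonical 4-gon: [(0, 70.4353) (24.588, 74.1121) (36.9849, 93) (0, 93)]
9. shoelace: 626.6945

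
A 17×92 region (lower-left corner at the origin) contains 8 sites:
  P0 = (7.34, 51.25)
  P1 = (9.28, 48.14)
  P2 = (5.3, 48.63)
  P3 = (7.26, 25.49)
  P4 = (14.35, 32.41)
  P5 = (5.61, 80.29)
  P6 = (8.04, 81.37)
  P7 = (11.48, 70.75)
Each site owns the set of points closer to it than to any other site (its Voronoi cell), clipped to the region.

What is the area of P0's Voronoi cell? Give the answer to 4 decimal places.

Area of P0's cell: 155.2651

1. box [0,17]×[0,92]: [(0, 0) (17, 0) (17, 92) (0, 92)]
2. ⊥bis P0·P1 via (8.31,49.695): [(0, 44.5113) (17, 55.1158) (17, 92) (0, 92)]  |A|=717.1701
3. ⊥bis P0·P2 via (6.32,49.94): [(0, 54.8609) (7.3798, 49.1148) (17, 55.1158) (17, 92) (0, 92)]  |A|=678.9807
4. ⊥bis P0·P3 via (7.3,38.37): [(0, 54.8609) (7.3798, 49.1148) (17, 55.1158) (17, 92) (0, 92)]  |A|=678.9807
5. ⊥bis P0·P4 via (10.845,41.83): [(0, 54.8609) (7.3798, 49.1148) (17, 55.1158) (17, 92) (0, 92)]  |A|=678.9807
6. ⊥bis P0·P5 via (6.475,65.77): [(0, 65.3843) (0, 54.8609) (7.3798, 49.1148) (17, 55.1158) (17, 66.397)]  |A|=235.1215
7. ⊥bis P0·P6 via (7.69,66.31): [(13.3367, 66.1788) (0, 65.3843) (0, 54.8609) (7.3798, 49.1148) (17, 55.1158) (17, 66.0936)]  |A|=234.5659
8. ⊥bis P0·P7 via (9.41,61): [(0, 62.9978) (0, 54.8609) (7.3798, 49.1148) (17, 55.1158) (17, 59.3886)]  |A|=155.2651
9. canonical 5-gon: [(0, 62.9978) (0, 54.8609) (7.3798, 49.1148) (17, 55.1158) (17, 59.3886)]
10. shoelace: 155.2651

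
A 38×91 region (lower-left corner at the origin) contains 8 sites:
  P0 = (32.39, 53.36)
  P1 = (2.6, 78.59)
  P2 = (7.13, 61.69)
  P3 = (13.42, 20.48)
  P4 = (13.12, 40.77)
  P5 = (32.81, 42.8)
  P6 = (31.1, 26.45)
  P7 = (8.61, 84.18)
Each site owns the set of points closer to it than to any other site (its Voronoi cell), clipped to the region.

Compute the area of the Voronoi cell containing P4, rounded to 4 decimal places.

1. box [0,38]×[0,91]: [(0, 0) (38, 0) (38, 91) (0, 91)]
2. ⊥bis P4·P0 via (22.755,47.065): [(0, 81.8933) (0, 0) (38, 0) (38, 23.7313)]  |A|=2006.8684
3. ⊥bis P4·P1 via (7.86,59.68): [(13.4899, 61.246) (0, 57.4937) (0, 0) (38, 0) (38, 23.7313)]  |A|=1842.2941
4. ⊥bis P4·P2 via (10.125,51.23): [(18.4723, 53.6201) (0, 48.3309) (0, 0) (38, 0) (38, 23.7313)]  |A|=1696.8814
5. ⊥bis P4·P3 via (13.27,30.625): [(33.3025, 30.9212) (18.4723, 53.6201) (0, 48.3309) (0, 30.4288)]  |A|=546.9623
6. ⊥bis P4·P5 via (22.965,41.785): [(24.0991, 30.7851) (22.358, 47.6726) (18.4723, 53.6201) (0, 48.3309) (0, 30.4288)]  |A|=469.1321
7. ⊥bis P4·P6 via (22.11,33.61): [(19.8096, 30.7217) (23.6132, 35.4974) (22.358, 47.6726) (18.4723, 53.6201) (0, 48.3309) (0, 30.4288)]  |A|=459.0101
8. ⊥bis P4·P7 via (10.865,62.475): [(19.8096, 30.7217) (23.6132, 35.4974) (22.358, 47.6726) (18.4723, 53.6201) (0, 48.3309) (0, 30.4288)]  |A|=459.0101
9. canonical 6-gon: [(19.8096, 30.7217) (23.6132, 35.4974) (22.358, 47.6726) (18.4723, 53.6201) (0, 48.3309) (0, 30.4288)]
10. shoelace: 459.0101

Area of P4's cell: 459.0101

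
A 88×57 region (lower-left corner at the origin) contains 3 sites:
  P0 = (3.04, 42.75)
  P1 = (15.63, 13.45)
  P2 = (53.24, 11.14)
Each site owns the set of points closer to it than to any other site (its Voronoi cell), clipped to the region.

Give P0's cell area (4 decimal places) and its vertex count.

Area of P0's cell: 1003.5747 (4 vertices)

1. box [0,88]×[0,57]: [(0, 0) (88, 0) (88, 57) (0, 57)]
2. ⊥bis P0·P1 via (9.335,28.1): [(0, 24.0888) (76.5923, 57) (0, 57)]  |A|=1260.3724
3. ⊥bis P0·P2 via (28.14,26.945): [(0, 24.0888) (36.1124, 39.6061) (47.0651, 57) (0, 57)]  |A|=1003.5747
4. canonical 4-gon: [(0, 24.0888) (36.1124, 39.6061) (47.0651, 57) (0, 57)]
5. shoelace: 1003.5747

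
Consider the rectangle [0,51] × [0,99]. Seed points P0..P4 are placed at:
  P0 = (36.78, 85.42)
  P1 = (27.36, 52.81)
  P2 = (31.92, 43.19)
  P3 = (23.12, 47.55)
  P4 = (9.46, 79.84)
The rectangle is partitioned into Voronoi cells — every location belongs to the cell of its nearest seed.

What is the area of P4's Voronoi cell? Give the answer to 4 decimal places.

1. box [0,51]×[0,99]: [(0, 0) (51, 0) (51, 99) (0, 99)]
2. ⊥bis P4·P0 via (23.12,82.63): [(0, 0) (39.9968, 0) (19.7765, 99) (0, 99)]  |A|=2958.7802
3. ⊥bis P4·P1 via (18.41,66.325): [(0, 54.1334) (25.4923, 71.0151) (19.7765, 99) (0, 99)]  |A|=848.5981
4. ⊥bis P4·P2 via (20.69,61.515): [(0, 54.1334) (25.4923, 71.0151) (19.7765, 99) (0, 99)]  |A|=848.5981
5. ⊥bis P4·P3 via (16.29,63.695): [(0, 56.8037) (11.164, 61.5265) (25.4923, 71.0151) (19.7765, 99) (0, 99)]  |A|=833.6928
6. canonical 5-gon: [(0, 56.8037) (11.164, 61.5265) (25.4923, 71.0151) (19.7765, 99) (0, 99)]
7. shoelace: 833.6928

Area of P4's cell: 833.6928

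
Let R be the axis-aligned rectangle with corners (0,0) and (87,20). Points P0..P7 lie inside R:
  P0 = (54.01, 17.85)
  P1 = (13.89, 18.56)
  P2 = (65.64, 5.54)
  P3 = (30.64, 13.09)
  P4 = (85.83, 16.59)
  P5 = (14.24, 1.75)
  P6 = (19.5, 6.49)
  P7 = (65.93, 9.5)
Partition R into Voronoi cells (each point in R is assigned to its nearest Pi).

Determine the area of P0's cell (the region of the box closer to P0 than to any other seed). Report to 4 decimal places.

1. box [0,87]×[0,20]: [(0, 0) (87, 0) (87, 20) (0, 20)]
2. ⊥bis P0·P1 via (33.95,18.205): [(33.6278, 0) (87, 0) (87, 20) (33.9818, 20)]  |A|=1063.9041
3. ⊥bis P0·P2 via (59.825,11.695): [(33.6278, 0) (47.4462, 0) (68.6156, 20) (33.9818, 20)]  |A|=484.5219
4. ⊥bis P0·P3 via (42.325,15.47): [(45.4759, 0) (47.4462, 0) (68.6156, 20) (41.4023, 20)]  |A|=291.8353
5. ⊥bis P0·P4 via (69.92,17.22): [(45.4759, 0) (47.4462, 0) (68.6156, 20) (41.4023, 20)]  |A|=291.8353
6. ⊥bis P0·P5 via (34.125,9.8): [(45.4759, 0) (47.4462, 0) (68.6156, 20) (41.4023, 20)]  |A|=291.8353
7. ⊥bis P0·P6 via (36.755,12.17): [(45.4759, 0) (47.4462, 0) (68.6156, 20) (41.4023, 20)]  |A|=291.8353
8. ⊥bis P0·P7 via (59.97,13.675): [(45.4759, 0) (47.4462, 0) (56.1525, 8.2254) (64.4007, 20) (41.4023, 20)]  |A|=267.0209
9. canonical 5-gon: [(45.4759, 0) (47.4462, 0) (56.1525, 8.2254) (64.4007, 20) (41.4023, 20)]
10. shoelace: 267.0209

Area of P0's cell: 267.0209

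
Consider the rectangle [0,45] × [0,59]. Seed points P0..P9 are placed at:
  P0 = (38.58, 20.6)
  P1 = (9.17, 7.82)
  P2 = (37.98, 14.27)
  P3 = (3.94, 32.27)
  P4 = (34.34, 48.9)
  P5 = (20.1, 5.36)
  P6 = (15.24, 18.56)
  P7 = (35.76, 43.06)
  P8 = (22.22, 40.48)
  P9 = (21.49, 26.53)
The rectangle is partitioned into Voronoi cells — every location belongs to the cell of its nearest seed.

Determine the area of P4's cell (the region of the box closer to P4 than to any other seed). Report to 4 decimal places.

Area of P4's cell: 282.3236

1. box [0,45]×[0,59]: [(0, 0) (45, 0) (45, 59) (0, 59)]
2. ⊥bis P4·P0 via (36.46,34.75): [(0, 29.2874) (45, 36.0295) (45, 59) (0, 59)]  |A|=1185.369
3. ⊥bis P4·P1 via (21.755,28.36): [(0, 41.6894) (16.2643, 31.7242) (45, 36.0295) (45, 59) (0, 59)]  |A|=1084.5143
4. ⊥bis P4·P2 via (36.16,31.585): [(0, 41.6894) (16.2643, 31.7242) (45, 36.0295) (45, 59) (0, 59)]  |A|=1084.5143
5. ⊥bis P4·P3 via (19.14,40.585): [(23.4022, 32.7936) (45, 36.0295) (45, 59) (9.0663, 59)]  |A|=718.9027
6. ⊥bis P4·P5 via (27.22,27.13): [(23.4022, 32.7936) (45, 36.0295) (45, 59) (9.0663, 59)]  |A|=718.9027
7. ⊥bis P4·P6 via (24.79,33.73): [(21.8919, 35.5544) (25.7247, 33.1416) (45, 36.0295) (45, 59) (9.0663, 59)]  |A|=715.4339
8. ⊥bis P4·P7 via (35.05,45.98): [(18.403, 41.9323) (45, 48.3993) (45, 59) (9.0663, 59)]  |A|=447.6264
9. ⊥bis P4·P8 via (28.28,44.69): [(28.4917, 44.3853) (45, 48.3993) (45, 59) (18.3386, 59)]  |A|=282.3236
10. ⊥bis P4·P9 via (27.915,37.715): [(28.4917, 44.3853) (45, 48.3993) (45, 59) (18.3386, 59)]  |A|=282.3236
11. canonical 4-gon: [(28.4917, 44.3853) (45, 48.3993) (45, 59) (18.3386, 59)]
12. shoelace: 282.3236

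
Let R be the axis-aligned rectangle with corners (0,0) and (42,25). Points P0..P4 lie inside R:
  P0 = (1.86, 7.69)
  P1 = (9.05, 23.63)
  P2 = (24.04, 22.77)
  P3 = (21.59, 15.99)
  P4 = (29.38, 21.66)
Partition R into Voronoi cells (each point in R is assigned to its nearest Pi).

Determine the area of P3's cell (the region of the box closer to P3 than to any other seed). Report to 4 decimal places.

Area of P3's cell: 365.1061

1. box [0,42]×[0,25]: [(0, 0) (42, 0) (42, 25) (0, 25)]
2. ⊥bis P3·P0 via (11.725,11.84): [(16.7058, 0) (42, 0) (42, 25) (6.1889, 25)]  |A|=763.8162
3. ⊥bis P3·P1 via (15.32,19.81): [(11.2101, 13.0641) (16.7058, 0) (42, 0) (42, 25) (18.482, 25)]  |A|=690.4513
4. ⊥bis P3·P2 via (22.815,19.38): [(16.4576, 21.6773) (11.2101, 13.0641) (16.7058, 0) (42, 0) (42, 12.4474)]  |A|=491.0674
5. ⊥bis P3·P4 via (25.485,18.825): [(25.8897, 18.2689) (16.4576, 21.6773) (11.2101, 13.0641) (16.7058, 0) (39.1869, 0)]  |A|=365.1061
6. canonical 5-gon: [(25.8897, 18.2689) (16.4576, 21.6773) (11.2101, 13.0641) (16.7058, 0) (39.1869, 0)]
7. shoelace: 365.1061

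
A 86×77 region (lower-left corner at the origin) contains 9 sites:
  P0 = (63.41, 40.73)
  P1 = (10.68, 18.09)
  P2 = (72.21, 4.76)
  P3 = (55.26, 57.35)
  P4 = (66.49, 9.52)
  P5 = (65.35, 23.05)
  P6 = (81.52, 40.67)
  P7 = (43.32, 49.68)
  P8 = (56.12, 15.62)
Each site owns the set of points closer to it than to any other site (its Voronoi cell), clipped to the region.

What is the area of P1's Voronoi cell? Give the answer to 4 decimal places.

1. box [0,86]×[0,77]: [(0, 0) (86, 0) (86, 77) (0, 77)]
2. ⊥bis P1·P0 via (37.045,29.41): [(0, 0) (49.6724, 0) (16.6119, 77) (0, 77)]  |A|=2551.9451
3. ⊥bis P1·P2 via (41.445,11.425): [(0, 0) (38.9699, 0) (42.5591, 16.5674) (16.6119, 77) (0, 77)]  |A|=2463.2885
4. ⊥bis P1·P3 via (32.97,37.72): [(0, 75.1577) (0, 0) (38.9699, 0) (42.5591, 16.5674) (33.9594, 36.5965)]  |A|=2096.4168
5. ⊥bis P1·P4 via (38.585,13.805): [(0, 75.1577) (0, 0) (36.4651, 0) (39.9443, 22.6573) (33.9594, 36.5965)]  |A|=2035.4533
6. ⊥bis P1·P5 via (38.015,20.57): [(0, 75.1577) (0, 0) (36.4651, 0) (38.6125, 13.9841) (37.258, 28.9139) (33.9594, 36.5965)]  |A|=2019.6374
7. ⊥bis P1·P6 via (46.1,29.38): [(0, 75.1577) (0, 0) (36.4651, 0) (38.6125, 13.9841) (37.258, 28.9139) (33.9594, 36.5965)]  |A|=2019.6374
8. ⊥bis P1·P7 via (27,33.885): [(0, 61.7824) (0, 0) (36.4651, 0) (38.6125, 13.9841) (37.8214, 22.7039)]  |A|=1597.1937
9. ⊥bis P1·P8 via (33.4,16.855): [(33.9361, 26.7183) (0, 61.7824) (0, 0) (32.4838, 0)]  |A|=1482.285
10. canonical 4-gon: [(33.9361, 26.7183) (0, 61.7824) (0, 0) (32.4838, 0)]
11. shoelace: 1482.285

Area of P1's cell: 1482.2850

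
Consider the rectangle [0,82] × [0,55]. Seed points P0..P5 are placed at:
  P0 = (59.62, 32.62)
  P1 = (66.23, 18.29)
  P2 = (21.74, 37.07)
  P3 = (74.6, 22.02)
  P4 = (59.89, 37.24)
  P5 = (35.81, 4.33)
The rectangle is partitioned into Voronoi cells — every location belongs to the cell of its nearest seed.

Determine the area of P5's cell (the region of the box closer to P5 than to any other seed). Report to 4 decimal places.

Area of P5's cell: 923.2499

1. box [0,82]×[0,55]: [(0, 0) (82, 0) (82, 55) (0, 55)]
2. ⊥bis P5·P0 via (47.715,18.475): [(0, 0) (69.6662, 0) (4.3176, 55) (0, 55)]  |A|=2034.5539
3. ⊥bis P5·P1 via (51.02,11.31): [(0, 0) (56.2103, 0) (47.7426, 18.4518) (4.3176, 55) (0, 55)]  |A|=1910.4109
4. ⊥bis P5·P2 via (28.775,20.7): [(0, 8.334) (0, 0) (56.2103, 0) (47.7426, 18.4518) (39.5629, 25.3361)]  |A|=923.2499
5. ⊥bis P5·P3 via (55.205,13.175): [(0, 8.334) (0, 0) (56.2103, 0) (47.7426, 18.4518) (39.5629, 25.3361)]  |A|=923.2499
6. ⊥bis P5·P4 via (47.85,20.785): [(0, 8.334) (0, 0) (56.2103, 0) (47.7426, 18.4518) (39.5629, 25.3361)]  |A|=923.2499
7. canonical 5-gon: [(0, 8.334) (0, 0) (56.2103, 0) (47.7426, 18.4518) (39.5629, 25.3361)]
8. shoelace: 923.2499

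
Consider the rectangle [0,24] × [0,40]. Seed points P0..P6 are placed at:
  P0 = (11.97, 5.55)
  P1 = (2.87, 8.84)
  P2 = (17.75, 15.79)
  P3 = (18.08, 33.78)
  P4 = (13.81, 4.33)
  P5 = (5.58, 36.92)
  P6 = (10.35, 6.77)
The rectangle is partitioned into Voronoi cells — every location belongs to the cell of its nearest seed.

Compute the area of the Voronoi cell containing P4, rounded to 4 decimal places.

1. box [0,24]×[0,40]: [(0, 0) (24, 0) (24, 40) (0, 40)]
2. ⊥bis P4·P0 via (12.89,4.94): [(9.6146, 0) (24, 0) (24, 21.6961)]  |A|=156.0537
3. ⊥bis P4·P1 via (8.34,6.585): [(9.6146, 0) (24, 0) (24, 21.6961)]  |A|=156.0537
4. ⊥bis P4·P2 via (15.78,10.06): [(16.1911, 9.9187) (9.6146, 0) (24, 0) (24, 7.2339)]  |A|=99.5868
5. ⊥bis P4·P3 via (15.945,19.055): [(16.1911, 9.9187) (9.6146, 0) (24, 0) (24, 7.2339)]  |A|=99.5868
6. ⊥bis P4·P5 via (9.695,20.625): [(16.1911, 9.9187) (9.6146, 0) (24, 0) (24, 7.2339)]  |A|=99.5868
7. ⊥bis P4·P6 via (12.08,5.55): [(16.1911, 9.9187) (9.6146, 0) (24, 0) (24, 7.2339)]  |A|=99.5868
8. canonical 4-gon: [(16.1911, 9.9187) (9.6146, 0) (24, 0) (24, 7.2339)]
9. shoelace: 99.5868

Area of P4's cell: 99.5868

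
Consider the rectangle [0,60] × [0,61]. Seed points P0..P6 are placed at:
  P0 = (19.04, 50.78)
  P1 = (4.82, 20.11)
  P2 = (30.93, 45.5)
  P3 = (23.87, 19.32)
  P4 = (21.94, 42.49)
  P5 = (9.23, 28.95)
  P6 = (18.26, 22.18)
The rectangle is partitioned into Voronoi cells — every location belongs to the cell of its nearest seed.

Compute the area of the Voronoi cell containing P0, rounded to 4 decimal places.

1. box [0,60]×[0,61]: [(0, 0) (60, 0) (60, 61) (0, 61)]
2. ⊥bis P0·P1 via (11.93,35.445): [(0, 40.9763) (60, 13.1576) (60, 61) (0, 61)]  |A|=2035.9842
3. ⊥bis P0·P2 via (24.985,48.14): [(0, 40.9763) (18.0811, 32.5931) (30.6957, 61) (0, 61)]  |A|=617.0108
4. ⊥bis P0·P3 via (21.455,35.05): [(0, 40.9763) (14.9395, 34.0497) (19.0051, 34.6739) (30.6957, 61) (0, 61)]  |A|=613.0694
5. ⊥bis P0·P4 via (20.49,46.635): [(0, 40.9763) (1.8551, 40.1162) (25.0205, 48.2198) (30.6957, 61) (0, 61)]  |A|=464.1287
6. ⊥bis P0·P5 via (14.135,39.865): [(0, 46.217) (8.4457, 42.4217) (25.0205, 48.2198) (30.6957, 61) (0, 61)]  |A|=437.0251
7. ⊥bis P0·P6 via (18.65,36.48): [(0, 46.217) (8.4457, 42.4217) (25.0205, 48.2198) (30.6957, 61) (0, 61)]  |A|=437.0251
8. canonical 5-gon: [(0, 46.217) (8.4457, 42.4217) (25.0205, 48.2198) (30.6957, 61) (0, 61)]
9. shoelace: 437.0251

Area of P0's cell: 437.0251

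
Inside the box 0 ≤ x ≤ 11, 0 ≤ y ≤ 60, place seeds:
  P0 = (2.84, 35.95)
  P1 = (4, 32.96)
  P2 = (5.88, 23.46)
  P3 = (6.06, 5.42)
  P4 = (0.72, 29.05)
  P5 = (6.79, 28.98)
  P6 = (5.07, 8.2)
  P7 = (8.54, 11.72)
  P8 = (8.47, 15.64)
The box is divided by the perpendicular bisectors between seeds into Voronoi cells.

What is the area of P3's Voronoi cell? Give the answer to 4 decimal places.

Area of P3's cell: 72.8792

1. box [0,11]×[0,60]: [(0, 0) (11, 0) (11, 60) (0, 60)]
2. ⊥bis P3·P0 via (4.45,20.685): [(0, 20.2157) (0, 0) (11, 0) (11, 21.3758)]  |A|=228.7532
3. ⊥bis P3·P1 via (5.03,19.19): [(0, 18.8138) (0, 0) (11, 0) (11, 19.6366)]  |A|=211.4767
4. ⊥bis P3·P2 via (5.97,14.44): [(0, 14.3804) (0, 0) (11, 0) (11, 14.4902)]  |A|=158.7884
5. ⊥bis P3·P4 via (3.39,17.235): [(0, 14.3804) (0, 0) (11, 0) (11, 14.4902)]  |A|=158.7884
6. ⊥bis P3·P5 via (6.425,17.2): [(0, 14.3804) (0, 0) (11, 0) (11, 14.4902)]  |A|=158.7884
7. ⊥bis P3·P6 via (5.565,6.81): [(0, 4.8282) (0, 0) (11, 0) (11, 8.7455)]  |A|=74.6554
8. ⊥bis P3·P7 via (7.3,8.57): [(8.8233, 7.9703) (0, 4.8282) (0, 0) (11, 0) (11, 7.1135)]  |A|=72.8792
9. ⊥bis P3·P8 via (7.265,10.53): [(8.8233, 7.9703) (0, 4.8282) (0, 0) (11, 0) (11, 7.1135)]  |A|=72.8792
10. canonical 5-gon: [(8.8233, 7.9703) (0, 4.8282) (0, 0) (11, 0) (11, 7.1135)]
11. shoelace: 72.8792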